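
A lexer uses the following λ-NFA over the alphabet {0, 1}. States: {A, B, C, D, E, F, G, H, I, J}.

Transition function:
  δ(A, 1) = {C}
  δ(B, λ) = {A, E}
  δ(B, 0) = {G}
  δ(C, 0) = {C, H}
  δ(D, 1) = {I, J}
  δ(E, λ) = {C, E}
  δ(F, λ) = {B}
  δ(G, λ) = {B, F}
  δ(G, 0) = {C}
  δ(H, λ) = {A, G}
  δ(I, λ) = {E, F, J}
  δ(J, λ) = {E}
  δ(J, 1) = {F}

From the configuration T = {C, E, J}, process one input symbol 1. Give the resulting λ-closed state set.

J on 1 → {F}.
No 1-transition from C, E.
Union after reading 1: {F}.
Now take the λ-closure:
From F via λ: add B.
From B via λ: add A, E.
From E via λ: add C.
No new states can be added; the closed set is {A, B, C, E, F}.

{A, B, C, E, F}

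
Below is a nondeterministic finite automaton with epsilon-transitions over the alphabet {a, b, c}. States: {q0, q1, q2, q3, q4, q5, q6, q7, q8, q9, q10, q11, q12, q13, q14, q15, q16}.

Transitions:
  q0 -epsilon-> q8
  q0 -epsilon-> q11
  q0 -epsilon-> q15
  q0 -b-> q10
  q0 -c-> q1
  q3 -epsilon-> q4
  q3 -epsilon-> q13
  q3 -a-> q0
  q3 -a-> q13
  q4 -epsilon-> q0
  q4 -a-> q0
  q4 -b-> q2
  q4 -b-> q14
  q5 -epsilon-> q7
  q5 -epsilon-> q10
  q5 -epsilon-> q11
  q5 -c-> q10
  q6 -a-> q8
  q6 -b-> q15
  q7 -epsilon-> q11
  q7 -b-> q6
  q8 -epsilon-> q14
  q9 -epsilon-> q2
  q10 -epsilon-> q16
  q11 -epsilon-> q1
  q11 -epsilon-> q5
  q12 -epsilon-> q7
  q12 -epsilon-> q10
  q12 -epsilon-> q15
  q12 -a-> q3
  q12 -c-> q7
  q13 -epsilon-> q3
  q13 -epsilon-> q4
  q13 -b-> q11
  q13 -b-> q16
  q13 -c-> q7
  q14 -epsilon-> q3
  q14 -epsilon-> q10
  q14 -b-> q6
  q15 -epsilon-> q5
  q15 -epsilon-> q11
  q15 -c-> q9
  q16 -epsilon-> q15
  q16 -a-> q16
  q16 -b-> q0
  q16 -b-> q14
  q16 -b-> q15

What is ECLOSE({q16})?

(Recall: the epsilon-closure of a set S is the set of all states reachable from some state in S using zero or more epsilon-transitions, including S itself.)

Start with {q16}.
From q16 via epsilon: add q15.
From q15 via epsilon: add q5, q11.
From q5 via epsilon: add q7, q10.
From q11 via epsilon: add q1.
No new states can be added; the closed set is {q1, q5, q7, q10, q11, q15, q16}.

{q1, q5, q7, q10, q11, q15, q16}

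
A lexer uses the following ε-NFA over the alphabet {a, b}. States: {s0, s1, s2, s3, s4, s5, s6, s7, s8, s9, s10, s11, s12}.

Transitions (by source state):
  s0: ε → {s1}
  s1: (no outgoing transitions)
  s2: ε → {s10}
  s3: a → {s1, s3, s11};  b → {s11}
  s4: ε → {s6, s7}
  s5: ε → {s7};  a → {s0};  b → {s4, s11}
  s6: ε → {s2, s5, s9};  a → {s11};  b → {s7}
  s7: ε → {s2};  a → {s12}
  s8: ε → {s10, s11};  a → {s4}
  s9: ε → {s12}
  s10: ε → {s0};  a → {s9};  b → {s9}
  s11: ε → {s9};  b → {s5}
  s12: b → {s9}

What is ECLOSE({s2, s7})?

Start with {s2, s7}.
From s2 via ε: add s10.
From s10 via ε: add s0.
From s0 via ε: add s1.
No new states can be added; the closed set is {s0, s1, s2, s7, s10}.

{s0, s1, s2, s7, s10}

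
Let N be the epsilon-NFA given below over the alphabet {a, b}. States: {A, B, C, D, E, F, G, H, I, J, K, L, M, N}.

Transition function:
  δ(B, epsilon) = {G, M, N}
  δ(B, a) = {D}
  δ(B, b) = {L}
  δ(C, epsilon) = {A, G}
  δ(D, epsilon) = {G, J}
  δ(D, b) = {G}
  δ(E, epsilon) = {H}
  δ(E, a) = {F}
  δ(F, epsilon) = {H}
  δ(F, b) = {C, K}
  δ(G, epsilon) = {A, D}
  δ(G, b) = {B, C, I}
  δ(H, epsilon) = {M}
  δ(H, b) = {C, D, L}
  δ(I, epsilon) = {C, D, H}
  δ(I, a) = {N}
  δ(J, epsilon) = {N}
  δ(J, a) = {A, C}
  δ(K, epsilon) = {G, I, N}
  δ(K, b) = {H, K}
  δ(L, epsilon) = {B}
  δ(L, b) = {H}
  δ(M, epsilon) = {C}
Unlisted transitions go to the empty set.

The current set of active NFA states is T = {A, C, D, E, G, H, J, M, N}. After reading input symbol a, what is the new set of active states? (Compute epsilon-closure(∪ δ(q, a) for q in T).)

{A, C, D, F, G, H, J, M, N}

E on a → {F}.
J on a → {A, C}.
No a-transition from A, C, D, G, H, M, N.
Union after reading a: {A, C, F}.
Now take the epsilon-closure:
From C via epsilon: add G.
From F via epsilon: add H.
From G via epsilon: add D.
From H via epsilon: add M.
From D via epsilon: add J.
From J via epsilon: add N.
No new states can be added; the closed set is {A, C, D, F, G, H, J, M, N}.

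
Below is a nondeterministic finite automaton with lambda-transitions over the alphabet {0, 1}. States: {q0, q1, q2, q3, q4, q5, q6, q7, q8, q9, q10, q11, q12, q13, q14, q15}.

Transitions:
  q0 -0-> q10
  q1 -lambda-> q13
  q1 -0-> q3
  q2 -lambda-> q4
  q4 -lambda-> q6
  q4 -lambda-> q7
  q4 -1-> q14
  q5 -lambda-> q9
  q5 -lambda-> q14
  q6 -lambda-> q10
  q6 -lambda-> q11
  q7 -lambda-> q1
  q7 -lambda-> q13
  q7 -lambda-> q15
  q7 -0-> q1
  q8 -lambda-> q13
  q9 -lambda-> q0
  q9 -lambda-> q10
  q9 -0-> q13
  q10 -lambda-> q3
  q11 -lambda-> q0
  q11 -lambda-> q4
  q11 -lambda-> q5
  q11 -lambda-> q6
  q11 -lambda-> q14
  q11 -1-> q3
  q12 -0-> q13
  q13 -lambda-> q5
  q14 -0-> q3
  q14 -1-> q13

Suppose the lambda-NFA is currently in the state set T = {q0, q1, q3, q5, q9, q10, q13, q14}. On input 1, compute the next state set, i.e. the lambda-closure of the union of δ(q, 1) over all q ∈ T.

q14 on 1 → {q13}.
No 1-transition from q0, q1, q3, q5, q9, q10, q13.
Union after reading 1: {q13}.
Now take the lambda-closure:
From q13 via lambda: add q5.
From q5 via lambda: add q9, q14.
From q9 via lambda: add q0, q10.
From q10 via lambda: add q3.
No new states can be added; the closed set is {q0, q3, q5, q9, q10, q13, q14}.

{q0, q3, q5, q9, q10, q13, q14}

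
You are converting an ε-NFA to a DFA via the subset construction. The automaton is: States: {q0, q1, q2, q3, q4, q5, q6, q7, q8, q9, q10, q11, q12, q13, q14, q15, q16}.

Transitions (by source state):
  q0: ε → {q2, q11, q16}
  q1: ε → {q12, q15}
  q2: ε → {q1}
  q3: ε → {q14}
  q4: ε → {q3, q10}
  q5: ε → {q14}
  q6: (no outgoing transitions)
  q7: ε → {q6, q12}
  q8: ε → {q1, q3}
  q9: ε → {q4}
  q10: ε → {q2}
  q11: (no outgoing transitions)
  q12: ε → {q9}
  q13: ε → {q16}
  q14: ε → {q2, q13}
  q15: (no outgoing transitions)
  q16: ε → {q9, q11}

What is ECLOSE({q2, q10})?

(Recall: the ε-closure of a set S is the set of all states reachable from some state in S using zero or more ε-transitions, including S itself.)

{q1, q2, q3, q4, q9, q10, q11, q12, q13, q14, q15, q16}

Start with {q2, q10}.
From q2 via ε: add q1.
From q1 via ε: add q12, q15.
From q12 via ε: add q9.
From q9 via ε: add q4.
From q4 via ε: add q3.
From q3 via ε: add q14.
From q14 via ε: add q13.
From q13 via ε: add q16.
From q16 via ε: add q11.
No new states can be added; the closed set is {q1, q2, q3, q4, q9, q10, q11, q12, q13, q14, q15, q16}.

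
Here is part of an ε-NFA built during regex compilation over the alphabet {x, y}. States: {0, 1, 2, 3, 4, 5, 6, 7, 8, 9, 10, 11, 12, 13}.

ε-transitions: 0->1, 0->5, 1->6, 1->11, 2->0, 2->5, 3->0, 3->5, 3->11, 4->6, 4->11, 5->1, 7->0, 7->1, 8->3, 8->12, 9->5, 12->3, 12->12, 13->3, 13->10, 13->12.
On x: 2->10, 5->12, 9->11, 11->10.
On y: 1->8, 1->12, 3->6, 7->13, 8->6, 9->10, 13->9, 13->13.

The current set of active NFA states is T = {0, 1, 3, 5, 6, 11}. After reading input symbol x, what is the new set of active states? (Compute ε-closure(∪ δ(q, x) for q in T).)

{0, 1, 3, 5, 6, 10, 11, 12}

5 on x → {12}.
11 on x → {10}.
No x-transition from 0, 1, 3, 6.
Union after reading x: {10, 12}.
Now take the ε-closure:
From 12 via ε: add 3.
From 3 via ε: add 0, 5, 11.
From 0 via ε: add 1.
From 1 via ε: add 6.
No new states can be added; the closed set is {0, 1, 3, 5, 6, 10, 11, 12}.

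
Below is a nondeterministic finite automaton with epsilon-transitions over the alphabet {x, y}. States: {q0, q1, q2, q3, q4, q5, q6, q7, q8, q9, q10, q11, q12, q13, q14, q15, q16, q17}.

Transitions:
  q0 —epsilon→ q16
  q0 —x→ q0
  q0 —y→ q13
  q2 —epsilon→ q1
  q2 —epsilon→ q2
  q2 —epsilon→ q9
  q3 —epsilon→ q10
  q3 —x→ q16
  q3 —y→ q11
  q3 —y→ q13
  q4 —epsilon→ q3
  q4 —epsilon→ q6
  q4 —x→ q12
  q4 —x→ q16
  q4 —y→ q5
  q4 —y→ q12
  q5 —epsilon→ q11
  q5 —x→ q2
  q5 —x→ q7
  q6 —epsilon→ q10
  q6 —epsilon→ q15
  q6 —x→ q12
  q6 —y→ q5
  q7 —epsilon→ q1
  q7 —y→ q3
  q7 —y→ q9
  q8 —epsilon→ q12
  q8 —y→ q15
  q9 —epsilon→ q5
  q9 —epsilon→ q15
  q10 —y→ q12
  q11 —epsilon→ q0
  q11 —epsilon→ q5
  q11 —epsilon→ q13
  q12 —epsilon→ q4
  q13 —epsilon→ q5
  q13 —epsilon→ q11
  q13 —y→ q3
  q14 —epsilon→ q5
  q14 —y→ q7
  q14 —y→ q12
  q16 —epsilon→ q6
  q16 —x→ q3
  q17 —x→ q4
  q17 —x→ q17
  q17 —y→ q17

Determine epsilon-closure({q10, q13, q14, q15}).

Start with {q10, q13, q14, q15}.
From q13 via epsilon: add q5, q11.
From q11 via epsilon: add q0.
From q0 via epsilon: add q16.
From q16 via epsilon: add q6.
No new states can be added; the closed set is {q0, q5, q6, q10, q11, q13, q14, q15, q16}.

{q0, q5, q6, q10, q11, q13, q14, q15, q16}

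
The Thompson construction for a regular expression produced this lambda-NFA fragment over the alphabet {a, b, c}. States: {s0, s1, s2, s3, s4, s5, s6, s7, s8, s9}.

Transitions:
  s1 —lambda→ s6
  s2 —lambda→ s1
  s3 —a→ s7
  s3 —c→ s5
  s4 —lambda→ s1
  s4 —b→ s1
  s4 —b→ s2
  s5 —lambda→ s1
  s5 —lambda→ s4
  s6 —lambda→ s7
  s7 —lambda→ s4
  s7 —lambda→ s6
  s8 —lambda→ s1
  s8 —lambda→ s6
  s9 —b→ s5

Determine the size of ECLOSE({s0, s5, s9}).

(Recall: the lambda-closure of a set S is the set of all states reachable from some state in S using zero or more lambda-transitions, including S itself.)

Start with {s0, s5, s9}.
From s5 via lambda: add s1, s4.
From s1 via lambda: add s6.
From s6 via lambda: add s7.
lambda-closure = {s0, s1, s4, s5, s6, s7, s9}, which has 7 states.

7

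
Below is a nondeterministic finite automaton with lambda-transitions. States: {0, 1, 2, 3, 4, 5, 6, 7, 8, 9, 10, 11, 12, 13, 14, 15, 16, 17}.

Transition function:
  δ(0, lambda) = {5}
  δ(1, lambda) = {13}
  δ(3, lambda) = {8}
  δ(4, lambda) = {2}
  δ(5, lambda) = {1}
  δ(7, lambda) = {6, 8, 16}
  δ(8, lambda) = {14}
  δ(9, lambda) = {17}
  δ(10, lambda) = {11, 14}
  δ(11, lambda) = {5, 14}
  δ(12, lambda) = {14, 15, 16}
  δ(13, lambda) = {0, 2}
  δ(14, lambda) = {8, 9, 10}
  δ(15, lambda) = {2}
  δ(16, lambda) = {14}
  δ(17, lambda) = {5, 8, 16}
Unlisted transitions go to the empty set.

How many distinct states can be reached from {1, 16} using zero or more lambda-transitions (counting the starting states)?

Start with {1, 16}.
From 1 via lambda: add 13.
From 16 via lambda: add 14.
From 13 via lambda: add 0, 2.
From 14 via lambda: add 8, 9, 10.
From 0 via lambda: add 5.
From 9 via lambda: add 17.
From 10 via lambda: add 11.
lambda-closure = {0, 1, 2, 5, 8, 9, 10, 11, 13, 14, 16, 17}, which has 12 states.

12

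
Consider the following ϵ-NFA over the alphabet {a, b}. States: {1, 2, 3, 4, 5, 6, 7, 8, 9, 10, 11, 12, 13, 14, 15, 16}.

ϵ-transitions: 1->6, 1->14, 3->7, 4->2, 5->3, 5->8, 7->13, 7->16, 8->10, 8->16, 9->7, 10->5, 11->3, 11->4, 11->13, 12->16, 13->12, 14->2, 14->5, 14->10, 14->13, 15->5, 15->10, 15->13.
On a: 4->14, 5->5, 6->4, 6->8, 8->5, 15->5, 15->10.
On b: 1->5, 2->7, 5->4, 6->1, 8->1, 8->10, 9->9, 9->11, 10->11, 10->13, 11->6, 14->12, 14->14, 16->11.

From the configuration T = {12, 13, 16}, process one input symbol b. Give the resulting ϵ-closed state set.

{2, 3, 4, 7, 11, 12, 13, 16}

16 on b → {11}.
No b-transition from 12, 13.
Union after reading b: {11}.
Now take the ϵ-closure:
From 11 via ϵ: add 3, 4, 13.
From 3 via ϵ: add 7.
From 4 via ϵ: add 2.
From 13 via ϵ: add 12.
From 7 via ϵ: add 16.
No new states can be added; the closed set is {2, 3, 4, 7, 11, 12, 13, 16}.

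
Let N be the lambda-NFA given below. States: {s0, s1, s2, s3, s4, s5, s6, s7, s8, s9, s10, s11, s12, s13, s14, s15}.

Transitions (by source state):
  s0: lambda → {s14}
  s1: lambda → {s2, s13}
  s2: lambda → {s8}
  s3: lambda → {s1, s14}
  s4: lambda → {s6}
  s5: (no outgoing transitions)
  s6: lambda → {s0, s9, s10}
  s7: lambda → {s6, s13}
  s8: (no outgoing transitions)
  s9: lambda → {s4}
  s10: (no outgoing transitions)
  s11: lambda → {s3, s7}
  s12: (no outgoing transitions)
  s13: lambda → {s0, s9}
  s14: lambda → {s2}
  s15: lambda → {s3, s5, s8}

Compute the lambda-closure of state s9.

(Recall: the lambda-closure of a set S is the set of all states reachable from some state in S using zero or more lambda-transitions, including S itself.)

Start with {s9}.
From s9 via lambda: add s4.
From s4 via lambda: add s6.
From s6 via lambda: add s0, s10.
From s0 via lambda: add s14.
From s14 via lambda: add s2.
From s2 via lambda: add s8.
No new states can be added; the closed set is {s0, s2, s4, s6, s8, s9, s10, s14}.

{s0, s2, s4, s6, s8, s9, s10, s14}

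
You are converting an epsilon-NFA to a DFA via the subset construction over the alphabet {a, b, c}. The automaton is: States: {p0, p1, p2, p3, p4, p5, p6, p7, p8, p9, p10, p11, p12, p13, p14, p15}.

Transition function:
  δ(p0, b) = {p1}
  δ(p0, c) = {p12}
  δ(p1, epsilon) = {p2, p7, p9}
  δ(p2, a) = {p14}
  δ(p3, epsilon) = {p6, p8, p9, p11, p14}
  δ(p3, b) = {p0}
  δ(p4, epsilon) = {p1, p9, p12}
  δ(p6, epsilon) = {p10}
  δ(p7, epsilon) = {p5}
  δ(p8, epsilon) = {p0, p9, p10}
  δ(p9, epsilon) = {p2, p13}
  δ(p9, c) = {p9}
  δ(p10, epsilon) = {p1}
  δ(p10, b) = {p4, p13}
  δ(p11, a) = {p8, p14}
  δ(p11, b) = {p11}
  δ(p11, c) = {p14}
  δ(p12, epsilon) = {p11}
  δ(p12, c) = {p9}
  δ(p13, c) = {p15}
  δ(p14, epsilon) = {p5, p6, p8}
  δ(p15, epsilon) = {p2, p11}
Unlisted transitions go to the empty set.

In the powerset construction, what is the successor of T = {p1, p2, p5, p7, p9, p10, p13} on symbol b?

{p1, p2, p4, p5, p7, p9, p11, p12, p13}

p10 on b → {p4, p13}.
No b-transition from p1, p2, p5, p7, p9, p13.
Union after reading b: {p4, p13}.
Now take the epsilon-closure:
From p4 via epsilon: add p1, p9, p12.
From p1 via epsilon: add p2, p7.
From p12 via epsilon: add p11.
From p7 via epsilon: add p5.
No new states can be added; the closed set is {p1, p2, p4, p5, p7, p9, p11, p12, p13}.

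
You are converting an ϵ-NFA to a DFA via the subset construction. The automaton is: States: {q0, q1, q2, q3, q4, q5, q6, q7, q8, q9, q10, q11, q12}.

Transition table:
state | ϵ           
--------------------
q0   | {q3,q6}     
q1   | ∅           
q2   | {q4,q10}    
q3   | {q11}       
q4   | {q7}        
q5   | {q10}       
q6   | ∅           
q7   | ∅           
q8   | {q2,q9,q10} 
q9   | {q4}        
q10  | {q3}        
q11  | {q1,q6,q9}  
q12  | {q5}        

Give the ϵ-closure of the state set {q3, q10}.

{q1, q3, q4, q6, q7, q9, q10, q11}

Start with {q3, q10}.
From q3 via ϵ: add q11.
From q11 via ϵ: add q1, q6, q9.
From q9 via ϵ: add q4.
From q4 via ϵ: add q7.
No new states can be added; the closed set is {q1, q3, q4, q6, q7, q9, q10, q11}.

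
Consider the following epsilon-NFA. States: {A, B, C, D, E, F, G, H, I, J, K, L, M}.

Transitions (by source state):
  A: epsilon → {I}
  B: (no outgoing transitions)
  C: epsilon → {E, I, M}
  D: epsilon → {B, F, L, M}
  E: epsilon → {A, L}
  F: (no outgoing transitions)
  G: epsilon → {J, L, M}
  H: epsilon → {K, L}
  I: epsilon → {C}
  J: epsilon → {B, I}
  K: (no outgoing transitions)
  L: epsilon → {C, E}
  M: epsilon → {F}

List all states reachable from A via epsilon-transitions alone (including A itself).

Start with {A}.
From A via epsilon: add I.
From I via epsilon: add C.
From C via epsilon: add E, M.
From E via epsilon: add L.
From M via epsilon: add F.
No new states can be added; the closed set is {A, C, E, F, I, L, M}.

{A, C, E, F, I, L, M}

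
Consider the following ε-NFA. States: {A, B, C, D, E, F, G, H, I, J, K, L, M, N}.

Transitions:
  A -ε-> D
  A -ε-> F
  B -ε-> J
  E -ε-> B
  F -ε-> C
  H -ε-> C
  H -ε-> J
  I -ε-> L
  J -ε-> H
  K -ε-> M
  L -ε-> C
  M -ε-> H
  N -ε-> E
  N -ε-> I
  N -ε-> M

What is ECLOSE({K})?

Start with {K}.
From K via ε: add M.
From M via ε: add H.
From H via ε: add C, J.
No new states can be added; the closed set is {C, H, J, K, M}.

{C, H, J, K, M}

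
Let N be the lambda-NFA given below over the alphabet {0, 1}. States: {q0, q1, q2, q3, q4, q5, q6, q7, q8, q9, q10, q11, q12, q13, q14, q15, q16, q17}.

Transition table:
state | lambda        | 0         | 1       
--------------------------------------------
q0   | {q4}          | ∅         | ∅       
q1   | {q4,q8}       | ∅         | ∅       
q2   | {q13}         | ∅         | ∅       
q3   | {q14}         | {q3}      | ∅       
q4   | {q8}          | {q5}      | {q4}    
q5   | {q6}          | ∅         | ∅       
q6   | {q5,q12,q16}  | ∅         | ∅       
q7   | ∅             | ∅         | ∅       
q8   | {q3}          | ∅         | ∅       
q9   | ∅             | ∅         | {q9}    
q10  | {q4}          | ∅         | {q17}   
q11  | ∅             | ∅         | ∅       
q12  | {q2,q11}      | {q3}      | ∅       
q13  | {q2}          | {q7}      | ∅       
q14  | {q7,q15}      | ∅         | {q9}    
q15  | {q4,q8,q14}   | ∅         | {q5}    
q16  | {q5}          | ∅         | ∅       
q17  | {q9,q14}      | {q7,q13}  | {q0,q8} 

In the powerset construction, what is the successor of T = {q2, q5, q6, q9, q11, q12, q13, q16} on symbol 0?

q12 on 0 → {q3}.
q13 on 0 → {q7}.
No 0-transition from q2, q5, q6, q9, q11, q16.
Union after reading 0: {q3, q7}.
Now take the lambda-closure:
From q3 via lambda: add q14.
From q14 via lambda: add q15.
From q15 via lambda: add q4, q8.
No new states can be added; the closed set is {q3, q4, q7, q8, q14, q15}.

{q3, q4, q7, q8, q14, q15}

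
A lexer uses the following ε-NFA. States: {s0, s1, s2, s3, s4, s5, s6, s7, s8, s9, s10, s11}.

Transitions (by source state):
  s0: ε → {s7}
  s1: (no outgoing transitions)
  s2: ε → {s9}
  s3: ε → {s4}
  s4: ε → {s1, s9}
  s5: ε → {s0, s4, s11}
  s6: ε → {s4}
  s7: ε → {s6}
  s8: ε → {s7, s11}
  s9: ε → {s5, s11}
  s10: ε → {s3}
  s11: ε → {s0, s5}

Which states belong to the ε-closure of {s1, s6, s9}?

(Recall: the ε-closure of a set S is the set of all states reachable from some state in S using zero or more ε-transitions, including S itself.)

Start with {s1, s6, s9}.
From s6 via ε: add s4.
From s9 via ε: add s5, s11.
From s5 via ε: add s0.
From s0 via ε: add s7.
No new states can be added; the closed set is {s0, s1, s4, s5, s6, s7, s9, s11}.

{s0, s1, s4, s5, s6, s7, s9, s11}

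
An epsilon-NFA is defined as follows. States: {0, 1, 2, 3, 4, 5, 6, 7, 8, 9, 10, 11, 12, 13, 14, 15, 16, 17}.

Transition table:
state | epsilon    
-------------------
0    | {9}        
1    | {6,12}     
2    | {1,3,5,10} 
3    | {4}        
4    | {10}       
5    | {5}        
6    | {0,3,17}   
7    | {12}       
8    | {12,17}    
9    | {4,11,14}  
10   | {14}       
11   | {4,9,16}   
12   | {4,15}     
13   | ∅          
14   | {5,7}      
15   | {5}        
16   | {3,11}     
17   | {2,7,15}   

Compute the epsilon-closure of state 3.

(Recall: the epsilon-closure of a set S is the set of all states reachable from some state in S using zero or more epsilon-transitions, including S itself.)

{3, 4, 5, 7, 10, 12, 14, 15}

Start with {3}.
From 3 via epsilon: add 4.
From 4 via epsilon: add 10.
From 10 via epsilon: add 14.
From 14 via epsilon: add 5, 7.
From 7 via epsilon: add 12.
From 12 via epsilon: add 15.
No new states can be added; the closed set is {3, 4, 5, 7, 10, 12, 14, 15}.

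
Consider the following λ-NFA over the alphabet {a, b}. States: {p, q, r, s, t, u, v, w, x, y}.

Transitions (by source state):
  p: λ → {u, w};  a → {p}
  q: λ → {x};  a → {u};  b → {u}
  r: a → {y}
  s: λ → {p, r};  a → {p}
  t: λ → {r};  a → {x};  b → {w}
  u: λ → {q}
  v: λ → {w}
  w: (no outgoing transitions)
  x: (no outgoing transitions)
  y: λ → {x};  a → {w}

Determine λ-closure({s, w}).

{p, q, r, s, u, w, x}

Start with {s, w}.
From s via λ: add p, r.
From p via λ: add u.
From u via λ: add q.
From q via λ: add x.
No new states can be added; the closed set is {p, q, r, s, u, w, x}.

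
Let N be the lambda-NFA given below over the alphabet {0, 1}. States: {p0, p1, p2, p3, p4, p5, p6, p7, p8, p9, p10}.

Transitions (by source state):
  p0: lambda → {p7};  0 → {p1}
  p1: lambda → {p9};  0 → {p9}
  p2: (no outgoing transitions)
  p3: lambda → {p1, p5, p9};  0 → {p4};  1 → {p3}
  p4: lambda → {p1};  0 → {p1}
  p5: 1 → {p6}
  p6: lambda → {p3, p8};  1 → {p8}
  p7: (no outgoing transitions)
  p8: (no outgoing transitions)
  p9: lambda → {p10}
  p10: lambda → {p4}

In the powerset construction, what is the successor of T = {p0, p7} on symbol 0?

{p1, p4, p9, p10}

p0 on 0 → {p1}.
No 0-transition from p7.
Union after reading 0: {p1}.
Now take the lambda-closure:
From p1 via lambda: add p9.
From p9 via lambda: add p10.
From p10 via lambda: add p4.
No new states can be added; the closed set is {p1, p4, p9, p10}.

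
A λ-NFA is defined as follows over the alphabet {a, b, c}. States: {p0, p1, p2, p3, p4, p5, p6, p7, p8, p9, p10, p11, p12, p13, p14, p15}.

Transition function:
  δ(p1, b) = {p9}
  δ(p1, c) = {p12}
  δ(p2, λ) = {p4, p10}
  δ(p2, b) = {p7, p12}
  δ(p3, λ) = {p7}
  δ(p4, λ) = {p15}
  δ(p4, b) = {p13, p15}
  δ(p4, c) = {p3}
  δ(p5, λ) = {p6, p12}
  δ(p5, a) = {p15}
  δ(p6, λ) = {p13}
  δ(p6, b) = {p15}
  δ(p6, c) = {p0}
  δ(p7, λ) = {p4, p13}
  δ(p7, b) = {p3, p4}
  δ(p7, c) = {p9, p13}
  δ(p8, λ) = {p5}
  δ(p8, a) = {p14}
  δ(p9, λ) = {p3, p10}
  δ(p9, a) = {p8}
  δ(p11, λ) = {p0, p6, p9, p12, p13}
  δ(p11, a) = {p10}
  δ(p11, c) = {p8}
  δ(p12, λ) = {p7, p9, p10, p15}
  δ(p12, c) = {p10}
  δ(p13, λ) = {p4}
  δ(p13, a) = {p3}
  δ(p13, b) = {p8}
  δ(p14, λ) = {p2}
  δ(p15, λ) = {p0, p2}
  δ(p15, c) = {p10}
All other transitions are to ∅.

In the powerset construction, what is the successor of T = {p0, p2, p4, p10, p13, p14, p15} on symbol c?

{p0, p2, p3, p4, p7, p10, p13, p15}

p4 on c → {p3}.
p15 on c → {p10}.
No c-transition from p0, p2, p10, p13, p14.
Union after reading c: {p3, p10}.
Now take the λ-closure:
From p3 via λ: add p7.
From p7 via λ: add p4, p13.
From p4 via λ: add p15.
From p15 via λ: add p0, p2.
No new states can be added; the closed set is {p0, p2, p3, p4, p7, p10, p13, p15}.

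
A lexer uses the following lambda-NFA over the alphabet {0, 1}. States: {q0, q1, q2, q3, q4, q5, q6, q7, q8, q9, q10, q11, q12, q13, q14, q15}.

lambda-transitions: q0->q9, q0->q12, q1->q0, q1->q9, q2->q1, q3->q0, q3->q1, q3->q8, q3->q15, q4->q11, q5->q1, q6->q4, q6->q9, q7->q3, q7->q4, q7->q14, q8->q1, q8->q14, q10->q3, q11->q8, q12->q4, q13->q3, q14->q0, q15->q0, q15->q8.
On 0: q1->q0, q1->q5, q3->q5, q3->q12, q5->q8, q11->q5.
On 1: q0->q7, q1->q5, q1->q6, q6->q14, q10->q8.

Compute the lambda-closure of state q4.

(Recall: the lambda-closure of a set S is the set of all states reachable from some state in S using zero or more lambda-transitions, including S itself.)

Start with {q4}.
From q4 via lambda: add q11.
From q11 via lambda: add q8.
From q8 via lambda: add q1, q14.
From q1 via lambda: add q0, q9.
From q0 via lambda: add q12.
No new states can be added; the closed set is {q0, q1, q4, q8, q9, q11, q12, q14}.

{q0, q1, q4, q8, q9, q11, q12, q14}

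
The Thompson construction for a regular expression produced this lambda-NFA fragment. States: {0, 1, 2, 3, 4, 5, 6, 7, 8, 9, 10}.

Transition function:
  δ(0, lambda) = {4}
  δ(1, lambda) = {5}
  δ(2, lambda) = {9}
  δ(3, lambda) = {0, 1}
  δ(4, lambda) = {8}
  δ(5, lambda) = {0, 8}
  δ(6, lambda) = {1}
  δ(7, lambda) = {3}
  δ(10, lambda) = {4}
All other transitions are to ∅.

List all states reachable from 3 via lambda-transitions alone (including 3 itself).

{0, 1, 3, 4, 5, 8}

Start with {3}.
From 3 via lambda: add 0, 1.
From 0 via lambda: add 4.
From 1 via lambda: add 5.
From 4 via lambda: add 8.
No new states can be added; the closed set is {0, 1, 3, 4, 5, 8}.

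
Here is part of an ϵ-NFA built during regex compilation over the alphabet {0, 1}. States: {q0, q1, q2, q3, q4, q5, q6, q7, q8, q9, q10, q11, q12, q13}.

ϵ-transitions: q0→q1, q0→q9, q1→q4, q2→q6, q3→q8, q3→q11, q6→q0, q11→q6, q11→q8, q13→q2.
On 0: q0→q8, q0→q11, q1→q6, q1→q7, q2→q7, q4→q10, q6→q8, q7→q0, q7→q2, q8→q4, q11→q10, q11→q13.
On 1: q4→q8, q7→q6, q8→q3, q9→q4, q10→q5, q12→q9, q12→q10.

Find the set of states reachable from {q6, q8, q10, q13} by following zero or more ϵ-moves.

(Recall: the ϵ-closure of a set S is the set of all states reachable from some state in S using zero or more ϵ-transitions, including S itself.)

{q0, q1, q2, q4, q6, q8, q9, q10, q13}

Start with {q6, q8, q10, q13}.
From q6 via ϵ: add q0.
From q13 via ϵ: add q2.
From q0 via ϵ: add q1, q9.
From q1 via ϵ: add q4.
No new states can be added; the closed set is {q0, q1, q2, q4, q6, q8, q9, q10, q13}.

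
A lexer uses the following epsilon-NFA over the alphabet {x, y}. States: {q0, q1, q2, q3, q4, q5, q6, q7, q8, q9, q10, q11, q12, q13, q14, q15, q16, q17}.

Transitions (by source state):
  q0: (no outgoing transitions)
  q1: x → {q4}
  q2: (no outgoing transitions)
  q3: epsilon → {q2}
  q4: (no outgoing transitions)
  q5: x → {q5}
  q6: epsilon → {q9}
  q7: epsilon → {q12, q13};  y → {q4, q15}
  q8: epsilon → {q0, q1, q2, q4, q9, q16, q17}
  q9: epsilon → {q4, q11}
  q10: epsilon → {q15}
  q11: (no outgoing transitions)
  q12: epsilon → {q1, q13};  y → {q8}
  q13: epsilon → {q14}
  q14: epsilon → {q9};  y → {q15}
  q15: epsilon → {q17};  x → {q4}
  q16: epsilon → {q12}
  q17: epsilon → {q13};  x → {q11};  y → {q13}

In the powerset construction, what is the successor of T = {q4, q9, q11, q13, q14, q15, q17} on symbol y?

{q4, q9, q11, q13, q14, q15, q17}

q14 on y → {q15}.
q17 on y → {q13}.
No y-transition from q4, q9, q11, q13, q15.
Union after reading y: {q13, q15}.
Now take the epsilon-closure:
From q13 via epsilon: add q14.
From q15 via epsilon: add q17.
From q14 via epsilon: add q9.
From q9 via epsilon: add q4, q11.
No new states can be added; the closed set is {q4, q9, q11, q13, q14, q15, q17}.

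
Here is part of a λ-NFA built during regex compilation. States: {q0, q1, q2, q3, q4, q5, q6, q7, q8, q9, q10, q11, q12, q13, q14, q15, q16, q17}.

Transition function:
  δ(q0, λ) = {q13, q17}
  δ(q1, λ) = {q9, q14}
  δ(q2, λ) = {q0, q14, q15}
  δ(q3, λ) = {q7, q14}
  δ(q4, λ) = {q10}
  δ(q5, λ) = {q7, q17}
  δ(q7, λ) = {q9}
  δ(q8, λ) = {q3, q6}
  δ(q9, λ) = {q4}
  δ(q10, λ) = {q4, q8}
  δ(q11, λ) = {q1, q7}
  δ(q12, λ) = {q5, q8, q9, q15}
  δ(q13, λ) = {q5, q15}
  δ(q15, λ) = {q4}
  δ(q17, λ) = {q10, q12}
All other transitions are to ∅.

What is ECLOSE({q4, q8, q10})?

Start with {q4, q8, q10}.
From q8 via λ: add q3, q6.
From q3 via λ: add q7, q14.
From q7 via λ: add q9.
No new states can be added; the closed set is {q3, q4, q6, q7, q8, q9, q10, q14}.

{q3, q4, q6, q7, q8, q9, q10, q14}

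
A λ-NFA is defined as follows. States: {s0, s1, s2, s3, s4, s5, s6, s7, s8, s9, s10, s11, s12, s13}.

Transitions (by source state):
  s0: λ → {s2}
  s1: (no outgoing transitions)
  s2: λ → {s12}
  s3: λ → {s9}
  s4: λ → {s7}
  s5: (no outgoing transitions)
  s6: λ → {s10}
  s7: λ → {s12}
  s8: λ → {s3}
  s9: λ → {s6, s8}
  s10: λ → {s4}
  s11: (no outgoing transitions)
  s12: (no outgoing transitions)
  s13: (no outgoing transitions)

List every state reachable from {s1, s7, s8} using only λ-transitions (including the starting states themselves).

{s1, s3, s4, s6, s7, s8, s9, s10, s12}

Start with {s1, s7, s8}.
From s7 via λ: add s12.
From s8 via λ: add s3.
From s3 via λ: add s9.
From s9 via λ: add s6.
From s6 via λ: add s10.
From s10 via λ: add s4.
No new states can be added; the closed set is {s1, s3, s4, s6, s7, s8, s9, s10, s12}.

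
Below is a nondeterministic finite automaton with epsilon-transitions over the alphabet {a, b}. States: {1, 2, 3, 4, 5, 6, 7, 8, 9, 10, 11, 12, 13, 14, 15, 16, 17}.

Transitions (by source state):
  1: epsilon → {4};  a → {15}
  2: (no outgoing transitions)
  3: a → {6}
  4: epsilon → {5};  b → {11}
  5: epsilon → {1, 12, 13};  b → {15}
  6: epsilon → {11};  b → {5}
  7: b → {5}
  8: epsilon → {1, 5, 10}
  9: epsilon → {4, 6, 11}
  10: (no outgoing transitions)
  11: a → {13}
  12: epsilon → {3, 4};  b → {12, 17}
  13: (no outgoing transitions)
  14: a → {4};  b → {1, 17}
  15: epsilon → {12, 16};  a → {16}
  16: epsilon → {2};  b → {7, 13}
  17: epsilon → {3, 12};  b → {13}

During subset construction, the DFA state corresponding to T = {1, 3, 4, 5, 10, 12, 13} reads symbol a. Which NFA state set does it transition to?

1 on a → {15}.
3 on a → {6}.
No a-transition from 4, 5, 10, 12, 13.
Union after reading a: {6, 15}.
Now take the epsilon-closure:
From 6 via epsilon: add 11.
From 15 via epsilon: add 12, 16.
From 12 via epsilon: add 3, 4.
From 16 via epsilon: add 2.
From 4 via epsilon: add 5.
From 5 via epsilon: add 1, 13.
No new states can be added; the closed set is {1, 2, 3, 4, 5, 6, 11, 12, 13, 15, 16}.

{1, 2, 3, 4, 5, 6, 11, 12, 13, 15, 16}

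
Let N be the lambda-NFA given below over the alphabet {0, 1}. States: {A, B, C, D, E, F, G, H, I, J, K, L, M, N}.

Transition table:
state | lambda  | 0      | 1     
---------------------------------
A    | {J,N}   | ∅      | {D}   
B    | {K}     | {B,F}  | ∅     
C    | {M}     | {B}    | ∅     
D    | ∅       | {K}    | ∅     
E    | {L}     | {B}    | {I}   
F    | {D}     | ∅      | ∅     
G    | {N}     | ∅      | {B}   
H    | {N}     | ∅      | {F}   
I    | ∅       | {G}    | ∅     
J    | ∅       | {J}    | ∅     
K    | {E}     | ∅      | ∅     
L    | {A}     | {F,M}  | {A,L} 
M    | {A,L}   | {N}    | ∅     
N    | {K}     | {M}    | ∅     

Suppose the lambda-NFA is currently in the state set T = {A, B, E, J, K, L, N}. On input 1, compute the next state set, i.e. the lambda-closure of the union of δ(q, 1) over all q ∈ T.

{A, D, E, I, J, K, L, N}

A on 1 → {D}.
E on 1 → {I}.
L on 1 → {A, L}.
No 1-transition from B, J, K, N.
Union after reading 1: {A, D, I, L}.
Now take the lambda-closure:
From A via lambda: add J, N.
From N via lambda: add K.
From K via lambda: add E.
No new states can be added; the closed set is {A, D, E, I, J, K, L, N}.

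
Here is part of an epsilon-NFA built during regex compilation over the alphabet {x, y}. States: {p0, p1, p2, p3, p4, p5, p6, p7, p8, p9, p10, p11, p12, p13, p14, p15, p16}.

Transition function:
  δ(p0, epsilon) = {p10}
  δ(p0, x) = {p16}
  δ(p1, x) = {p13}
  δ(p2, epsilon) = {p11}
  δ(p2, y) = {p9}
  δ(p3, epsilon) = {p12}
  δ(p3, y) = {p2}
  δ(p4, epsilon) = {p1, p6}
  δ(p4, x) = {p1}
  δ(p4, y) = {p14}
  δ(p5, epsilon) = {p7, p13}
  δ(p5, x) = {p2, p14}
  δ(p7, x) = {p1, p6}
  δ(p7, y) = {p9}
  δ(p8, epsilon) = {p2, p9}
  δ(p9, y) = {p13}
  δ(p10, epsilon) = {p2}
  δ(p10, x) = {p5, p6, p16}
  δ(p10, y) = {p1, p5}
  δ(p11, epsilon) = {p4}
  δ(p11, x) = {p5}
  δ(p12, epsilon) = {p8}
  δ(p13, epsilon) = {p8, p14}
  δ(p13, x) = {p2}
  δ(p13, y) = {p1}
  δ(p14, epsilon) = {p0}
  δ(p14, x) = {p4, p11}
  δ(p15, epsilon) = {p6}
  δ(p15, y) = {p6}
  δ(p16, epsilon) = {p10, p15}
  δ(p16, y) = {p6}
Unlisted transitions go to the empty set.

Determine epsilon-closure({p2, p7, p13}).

{p0, p1, p2, p4, p6, p7, p8, p9, p10, p11, p13, p14}

Start with {p2, p7, p13}.
From p2 via epsilon: add p11.
From p13 via epsilon: add p8, p14.
From p8 via epsilon: add p9.
From p11 via epsilon: add p4.
From p14 via epsilon: add p0.
From p0 via epsilon: add p10.
From p4 via epsilon: add p1, p6.
No new states can be added; the closed set is {p0, p1, p2, p4, p6, p7, p8, p9, p10, p11, p13, p14}.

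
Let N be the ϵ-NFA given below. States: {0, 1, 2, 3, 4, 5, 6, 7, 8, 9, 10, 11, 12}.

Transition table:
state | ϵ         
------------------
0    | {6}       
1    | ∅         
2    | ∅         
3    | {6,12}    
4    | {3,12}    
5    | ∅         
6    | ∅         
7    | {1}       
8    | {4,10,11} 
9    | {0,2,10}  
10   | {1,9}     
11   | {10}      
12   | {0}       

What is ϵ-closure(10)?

Start with {10}.
From 10 via ϵ: add 1, 9.
From 9 via ϵ: add 0, 2.
From 0 via ϵ: add 6.
No new states can be added; the closed set is {0, 1, 2, 6, 9, 10}.

{0, 1, 2, 6, 9, 10}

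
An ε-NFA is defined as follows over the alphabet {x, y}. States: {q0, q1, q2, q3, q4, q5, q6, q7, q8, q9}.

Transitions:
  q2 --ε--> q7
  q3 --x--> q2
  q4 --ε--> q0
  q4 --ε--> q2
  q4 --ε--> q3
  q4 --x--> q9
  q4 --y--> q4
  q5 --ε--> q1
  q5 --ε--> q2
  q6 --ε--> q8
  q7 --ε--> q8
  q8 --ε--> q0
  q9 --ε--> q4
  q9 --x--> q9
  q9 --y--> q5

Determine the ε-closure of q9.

{q0, q2, q3, q4, q7, q8, q9}

Start with {q9}.
From q9 via ε: add q4.
From q4 via ε: add q0, q2, q3.
From q2 via ε: add q7.
From q7 via ε: add q8.
No new states can be added; the closed set is {q0, q2, q3, q4, q7, q8, q9}.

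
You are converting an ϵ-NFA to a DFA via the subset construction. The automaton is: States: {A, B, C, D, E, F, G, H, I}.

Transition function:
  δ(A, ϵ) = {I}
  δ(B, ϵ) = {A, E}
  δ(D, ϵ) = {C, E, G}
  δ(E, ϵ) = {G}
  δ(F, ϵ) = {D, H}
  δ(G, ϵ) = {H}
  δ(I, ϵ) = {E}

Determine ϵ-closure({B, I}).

{A, B, E, G, H, I}

Start with {B, I}.
From B via ϵ: add A, E.
From E via ϵ: add G.
From G via ϵ: add H.
No new states can be added; the closed set is {A, B, E, G, H, I}.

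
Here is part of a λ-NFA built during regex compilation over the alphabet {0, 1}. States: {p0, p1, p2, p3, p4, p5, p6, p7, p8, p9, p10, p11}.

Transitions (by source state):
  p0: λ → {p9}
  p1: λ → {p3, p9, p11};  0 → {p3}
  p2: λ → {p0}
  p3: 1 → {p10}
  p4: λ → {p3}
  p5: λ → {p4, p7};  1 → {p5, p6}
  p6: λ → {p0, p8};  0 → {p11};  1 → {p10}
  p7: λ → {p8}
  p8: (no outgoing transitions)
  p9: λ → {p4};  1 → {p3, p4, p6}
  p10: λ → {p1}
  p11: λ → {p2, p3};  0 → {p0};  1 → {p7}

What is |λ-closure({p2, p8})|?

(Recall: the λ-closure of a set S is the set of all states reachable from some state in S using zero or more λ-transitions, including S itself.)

Start with {p2, p8}.
From p2 via λ: add p0.
From p0 via λ: add p9.
From p9 via λ: add p4.
From p4 via λ: add p3.
λ-closure = {p0, p2, p3, p4, p8, p9}, which has 6 states.

6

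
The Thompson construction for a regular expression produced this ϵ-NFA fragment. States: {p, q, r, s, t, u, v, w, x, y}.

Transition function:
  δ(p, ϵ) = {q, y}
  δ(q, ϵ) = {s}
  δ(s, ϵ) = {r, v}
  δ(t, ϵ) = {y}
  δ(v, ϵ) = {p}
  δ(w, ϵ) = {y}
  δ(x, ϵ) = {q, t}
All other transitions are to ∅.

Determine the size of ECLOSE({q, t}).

7

Start with {q, t}.
From q via ϵ: add s.
From t via ϵ: add y.
From s via ϵ: add r, v.
From v via ϵ: add p.
ϵ-closure = {p, q, r, s, t, v, y}, which has 7 states.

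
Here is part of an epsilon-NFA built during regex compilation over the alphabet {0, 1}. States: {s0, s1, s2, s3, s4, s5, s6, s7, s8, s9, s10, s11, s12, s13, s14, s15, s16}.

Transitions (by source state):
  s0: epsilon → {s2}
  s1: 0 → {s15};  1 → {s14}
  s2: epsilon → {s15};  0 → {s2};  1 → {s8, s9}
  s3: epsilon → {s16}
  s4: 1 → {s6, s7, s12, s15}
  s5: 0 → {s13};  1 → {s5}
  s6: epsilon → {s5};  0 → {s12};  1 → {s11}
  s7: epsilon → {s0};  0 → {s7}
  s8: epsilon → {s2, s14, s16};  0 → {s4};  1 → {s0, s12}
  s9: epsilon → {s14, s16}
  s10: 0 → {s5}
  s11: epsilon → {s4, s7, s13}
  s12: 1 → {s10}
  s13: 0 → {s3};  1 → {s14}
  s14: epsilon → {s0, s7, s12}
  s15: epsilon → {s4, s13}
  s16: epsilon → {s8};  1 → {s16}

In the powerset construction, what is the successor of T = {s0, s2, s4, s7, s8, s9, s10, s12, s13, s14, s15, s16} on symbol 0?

s2 on 0 → {s2}.
s7 on 0 → {s7}.
s8 on 0 → {s4}.
s10 on 0 → {s5}.
s13 on 0 → {s3}.
No 0-transition from s0, s4, s9, s12, s14, s15, s16.
Union after reading 0: {s2, s3, s4, s5, s7}.
Now take the epsilon-closure:
From s2 via epsilon: add s15.
From s3 via epsilon: add s16.
From s7 via epsilon: add s0.
From s15 via epsilon: add s13.
From s16 via epsilon: add s8.
From s8 via epsilon: add s14.
From s14 via epsilon: add s12.
No new states can be added; the closed set is {s0, s2, s3, s4, s5, s7, s8, s12, s13, s14, s15, s16}.

{s0, s2, s3, s4, s5, s7, s8, s12, s13, s14, s15, s16}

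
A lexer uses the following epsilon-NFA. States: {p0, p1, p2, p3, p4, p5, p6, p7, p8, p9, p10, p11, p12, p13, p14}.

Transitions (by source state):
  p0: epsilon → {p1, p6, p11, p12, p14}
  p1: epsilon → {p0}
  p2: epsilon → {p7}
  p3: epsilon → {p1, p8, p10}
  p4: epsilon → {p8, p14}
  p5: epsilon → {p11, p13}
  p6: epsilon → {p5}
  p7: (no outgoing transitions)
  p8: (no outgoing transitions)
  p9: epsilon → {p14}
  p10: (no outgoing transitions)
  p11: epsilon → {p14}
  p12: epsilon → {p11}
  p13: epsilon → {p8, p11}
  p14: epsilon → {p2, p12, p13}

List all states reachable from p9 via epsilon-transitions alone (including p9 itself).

Start with {p9}.
From p9 via epsilon: add p14.
From p14 via epsilon: add p2, p12, p13.
From p2 via epsilon: add p7.
From p12 via epsilon: add p11.
From p13 via epsilon: add p8.
No new states can be added; the closed set is {p2, p7, p8, p9, p11, p12, p13, p14}.

{p2, p7, p8, p9, p11, p12, p13, p14}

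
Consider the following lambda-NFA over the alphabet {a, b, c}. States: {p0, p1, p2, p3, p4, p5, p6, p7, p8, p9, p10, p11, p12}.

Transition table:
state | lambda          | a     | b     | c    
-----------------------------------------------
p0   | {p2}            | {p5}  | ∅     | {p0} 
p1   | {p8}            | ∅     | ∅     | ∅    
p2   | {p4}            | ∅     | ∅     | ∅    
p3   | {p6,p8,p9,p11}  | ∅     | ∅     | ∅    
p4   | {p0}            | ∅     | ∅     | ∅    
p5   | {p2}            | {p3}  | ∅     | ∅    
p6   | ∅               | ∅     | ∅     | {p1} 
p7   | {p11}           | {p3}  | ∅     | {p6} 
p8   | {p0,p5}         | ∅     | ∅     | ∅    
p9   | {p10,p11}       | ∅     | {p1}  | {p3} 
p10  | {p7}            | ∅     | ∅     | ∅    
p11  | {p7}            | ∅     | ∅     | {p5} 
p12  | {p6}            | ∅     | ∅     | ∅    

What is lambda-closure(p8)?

{p0, p2, p4, p5, p8}

Start with {p8}.
From p8 via lambda: add p0, p5.
From p0 via lambda: add p2.
From p2 via lambda: add p4.
No new states can be added; the closed set is {p0, p2, p4, p5, p8}.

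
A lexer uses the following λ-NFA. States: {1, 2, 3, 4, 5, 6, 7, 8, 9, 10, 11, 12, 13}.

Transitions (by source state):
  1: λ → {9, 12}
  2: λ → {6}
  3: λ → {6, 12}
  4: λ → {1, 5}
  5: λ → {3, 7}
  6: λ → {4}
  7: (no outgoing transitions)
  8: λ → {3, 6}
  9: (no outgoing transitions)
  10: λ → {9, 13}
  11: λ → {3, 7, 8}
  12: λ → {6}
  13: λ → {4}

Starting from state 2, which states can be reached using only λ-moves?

{1, 2, 3, 4, 5, 6, 7, 9, 12}

Start with {2}.
From 2 via λ: add 6.
From 6 via λ: add 4.
From 4 via λ: add 1, 5.
From 1 via λ: add 9, 12.
From 5 via λ: add 3, 7.
No new states can be added; the closed set is {1, 2, 3, 4, 5, 6, 7, 9, 12}.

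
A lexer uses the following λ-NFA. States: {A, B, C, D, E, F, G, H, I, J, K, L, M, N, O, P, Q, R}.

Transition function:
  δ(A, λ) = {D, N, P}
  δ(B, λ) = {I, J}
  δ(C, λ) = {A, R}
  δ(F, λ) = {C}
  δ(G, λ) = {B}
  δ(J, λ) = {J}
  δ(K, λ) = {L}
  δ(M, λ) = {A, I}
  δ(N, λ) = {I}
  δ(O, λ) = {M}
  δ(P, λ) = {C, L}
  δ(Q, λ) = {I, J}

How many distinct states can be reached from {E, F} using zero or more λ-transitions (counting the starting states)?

10

Start with {E, F}.
From F via λ: add C.
From C via λ: add A, R.
From A via λ: add D, N, P.
From N via λ: add I.
From P via λ: add L.
λ-closure = {A, C, D, E, F, I, L, N, P, R}, which has 10 states.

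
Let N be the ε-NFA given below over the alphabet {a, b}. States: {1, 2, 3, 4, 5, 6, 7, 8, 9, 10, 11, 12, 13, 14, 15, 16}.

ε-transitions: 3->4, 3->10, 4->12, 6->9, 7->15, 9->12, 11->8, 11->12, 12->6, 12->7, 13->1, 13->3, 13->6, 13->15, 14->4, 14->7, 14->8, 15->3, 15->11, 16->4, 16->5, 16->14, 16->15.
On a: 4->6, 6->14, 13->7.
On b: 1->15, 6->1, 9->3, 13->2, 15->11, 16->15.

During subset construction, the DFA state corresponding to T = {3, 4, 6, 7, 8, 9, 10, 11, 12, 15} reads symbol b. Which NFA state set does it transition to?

{1, 3, 4, 6, 7, 8, 9, 10, 11, 12, 15}

6 on b → {1}.
9 on b → {3}.
15 on b → {11}.
No b-transition from 3, 4, 7, 8, 10, 11, 12.
Union after reading b: {1, 3, 11}.
Now take the ε-closure:
From 3 via ε: add 4, 10.
From 11 via ε: add 8, 12.
From 12 via ε: add 6, 7.
From 6 via ε: add 9.
From 7 via ε: add 15.
No new states can be added; the closed set is {1, 3, 4, 6, 7, 8, 9, 10, 11, 12, 15}.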